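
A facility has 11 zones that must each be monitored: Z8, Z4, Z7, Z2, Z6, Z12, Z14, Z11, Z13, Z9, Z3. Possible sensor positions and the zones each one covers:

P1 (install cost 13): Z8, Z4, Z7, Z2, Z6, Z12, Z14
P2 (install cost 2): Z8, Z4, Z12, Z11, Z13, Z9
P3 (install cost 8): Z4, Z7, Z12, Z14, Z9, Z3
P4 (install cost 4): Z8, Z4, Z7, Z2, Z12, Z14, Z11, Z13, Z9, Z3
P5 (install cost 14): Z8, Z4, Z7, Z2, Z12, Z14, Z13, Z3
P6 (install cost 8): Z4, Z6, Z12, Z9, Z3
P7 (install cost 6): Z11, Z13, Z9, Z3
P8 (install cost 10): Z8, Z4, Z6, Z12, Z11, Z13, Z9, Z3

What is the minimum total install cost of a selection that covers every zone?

12

P4, P6 cover every zone at install cost 4 + 8 = 12.
Any cover uses at least 2 sensor positions; among all covering selections none totals below 12.
Greedy by coverage-per-install cost would pick P2, P4, P6 for 14 — worse than the optimum 12.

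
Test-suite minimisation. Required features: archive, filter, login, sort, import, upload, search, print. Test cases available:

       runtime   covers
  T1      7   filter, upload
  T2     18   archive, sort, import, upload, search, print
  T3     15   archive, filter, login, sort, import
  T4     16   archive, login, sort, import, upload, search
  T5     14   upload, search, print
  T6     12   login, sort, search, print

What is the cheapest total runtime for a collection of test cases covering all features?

29

T3, T5 cover every feature at runtime 15 + 14 = 29.
Any cover uses at least 2 test cases; among all covering selections none totals below 29.
Greedy by coverage-per-runtime would pick T4, T1, T6 for 35 — worse than the optimum 29.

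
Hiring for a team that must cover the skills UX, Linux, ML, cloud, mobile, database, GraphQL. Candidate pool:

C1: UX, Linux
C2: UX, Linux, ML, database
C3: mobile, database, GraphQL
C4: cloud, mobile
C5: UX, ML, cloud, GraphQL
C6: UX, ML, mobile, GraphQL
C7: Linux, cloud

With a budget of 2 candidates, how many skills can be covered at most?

6

Choosing C2, C3 covers {UX, Linux, ML, mobile, database, GraphQL} — 6 skills.
No choice of 2 candidates does better; here cloud is left uncovered.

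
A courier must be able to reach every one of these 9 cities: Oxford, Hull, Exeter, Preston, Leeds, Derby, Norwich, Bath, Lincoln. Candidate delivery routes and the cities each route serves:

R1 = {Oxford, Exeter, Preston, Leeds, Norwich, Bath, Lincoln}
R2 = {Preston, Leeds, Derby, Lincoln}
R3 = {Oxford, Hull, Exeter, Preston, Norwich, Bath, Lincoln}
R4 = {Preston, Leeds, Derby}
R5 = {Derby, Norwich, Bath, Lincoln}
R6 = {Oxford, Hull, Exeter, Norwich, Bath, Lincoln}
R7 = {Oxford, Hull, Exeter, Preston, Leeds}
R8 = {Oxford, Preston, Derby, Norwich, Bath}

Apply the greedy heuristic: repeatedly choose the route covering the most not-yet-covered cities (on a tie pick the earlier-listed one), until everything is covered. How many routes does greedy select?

3

Pick 1: R1 covers 7 new cities (Oxford, Exeter, Preston, Leeds, Norwich, Bath, Lincoln).
Pick 2: R2 covers 1 new cities (Derby).
Pick 3: R3 covers 1 new cities (Hull).
Greedy uses 3 routes. (The true minimum is 2.)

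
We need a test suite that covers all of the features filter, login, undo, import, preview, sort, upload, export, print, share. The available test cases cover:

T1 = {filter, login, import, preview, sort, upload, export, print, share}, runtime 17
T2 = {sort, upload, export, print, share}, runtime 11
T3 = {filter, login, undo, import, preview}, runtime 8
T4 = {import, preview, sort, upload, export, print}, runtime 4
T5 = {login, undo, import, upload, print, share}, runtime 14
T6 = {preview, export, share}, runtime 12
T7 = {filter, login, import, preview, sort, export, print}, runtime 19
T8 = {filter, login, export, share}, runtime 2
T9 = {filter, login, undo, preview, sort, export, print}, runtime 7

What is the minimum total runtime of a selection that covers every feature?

13

T4, T8, T9 cover every feature at runtime 4 + 2 + 7 = 13.
Any cover uses at least 2 test cases; among all covering selections none totals below 13.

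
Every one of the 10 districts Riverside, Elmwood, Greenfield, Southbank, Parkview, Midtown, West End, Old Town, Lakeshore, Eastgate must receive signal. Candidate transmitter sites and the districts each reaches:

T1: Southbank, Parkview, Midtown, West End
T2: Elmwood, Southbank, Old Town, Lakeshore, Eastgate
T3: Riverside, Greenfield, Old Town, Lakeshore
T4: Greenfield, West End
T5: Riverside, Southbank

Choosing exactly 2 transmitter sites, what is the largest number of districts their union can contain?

Choosing T1, T2 covers {Elmwood, Southbank, Parkview, Midtown, West End, Old Town, Lakeshore, Eastgate} — 8 districts.
No choice of 2 transmitter sites does better; here Riverside, Greenfield are left uncovered.

8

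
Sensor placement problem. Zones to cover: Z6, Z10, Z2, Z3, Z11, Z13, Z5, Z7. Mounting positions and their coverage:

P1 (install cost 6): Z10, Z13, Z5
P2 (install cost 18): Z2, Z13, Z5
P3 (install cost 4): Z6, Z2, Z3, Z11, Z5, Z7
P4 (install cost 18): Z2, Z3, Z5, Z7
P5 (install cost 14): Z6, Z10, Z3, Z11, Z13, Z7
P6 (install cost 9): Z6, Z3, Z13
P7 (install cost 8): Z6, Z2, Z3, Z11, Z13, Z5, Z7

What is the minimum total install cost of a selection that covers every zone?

P1, P3 cover every zone at install cost 6 + 4 = 10.
Any cover uses at least 2 sensor positions; among all covering selections none totals below 10.

10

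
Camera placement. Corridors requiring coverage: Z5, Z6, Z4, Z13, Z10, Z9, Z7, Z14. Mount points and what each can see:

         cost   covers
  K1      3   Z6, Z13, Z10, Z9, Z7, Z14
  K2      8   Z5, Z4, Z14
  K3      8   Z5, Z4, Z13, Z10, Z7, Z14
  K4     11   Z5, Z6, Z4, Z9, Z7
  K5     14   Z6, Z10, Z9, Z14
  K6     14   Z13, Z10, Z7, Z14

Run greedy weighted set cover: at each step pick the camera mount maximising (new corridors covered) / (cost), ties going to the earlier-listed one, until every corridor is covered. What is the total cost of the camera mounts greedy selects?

Pick 1: K1 adds 6 new (Z6, Z13, Z10, Z9, Z7, Z14) at cost 3 (ratio 6/3).
Pick 2: K2 adds 2 new (Z5, Z4) at cost 8 (ratio 2/8).
Greedy total cost: 3 + 8 = 11.

11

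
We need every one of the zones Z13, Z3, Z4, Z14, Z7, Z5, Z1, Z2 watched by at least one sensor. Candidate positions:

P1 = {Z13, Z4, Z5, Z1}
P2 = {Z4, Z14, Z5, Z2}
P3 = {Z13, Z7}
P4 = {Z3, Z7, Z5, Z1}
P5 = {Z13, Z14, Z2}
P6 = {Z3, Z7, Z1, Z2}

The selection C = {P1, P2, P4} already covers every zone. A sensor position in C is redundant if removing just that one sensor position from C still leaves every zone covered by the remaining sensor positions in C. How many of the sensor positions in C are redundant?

0

Drop P1: Z13 uncovered — not redundant.
Drop P2: Z14, Z2 uncovered — not redundant.
Drop P4: Z3, Z7 uncovered — not redundant.
None of the sensor positions in C is redundant.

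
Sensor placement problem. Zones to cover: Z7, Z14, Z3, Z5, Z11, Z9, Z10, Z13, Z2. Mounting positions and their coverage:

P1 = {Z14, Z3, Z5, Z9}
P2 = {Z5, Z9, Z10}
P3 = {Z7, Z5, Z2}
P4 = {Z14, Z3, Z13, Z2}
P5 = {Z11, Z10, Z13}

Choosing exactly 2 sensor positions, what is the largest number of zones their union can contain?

Choosing P1, P5 covers {Z14, Z3, Z5, Z11, Z9, Z10, Z13} — 7 zones.
No choice of 2 sensor positions does better; here Z7, Z2 are left uncovered.

7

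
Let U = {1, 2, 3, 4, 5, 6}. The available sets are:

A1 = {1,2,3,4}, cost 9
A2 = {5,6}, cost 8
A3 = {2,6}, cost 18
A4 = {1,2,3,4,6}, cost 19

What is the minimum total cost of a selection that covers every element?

A1, A2 cover every element at cost 9 + 8 = 17.
Any cover uses at least 2 sets; among all covering selections none totals below 17.

17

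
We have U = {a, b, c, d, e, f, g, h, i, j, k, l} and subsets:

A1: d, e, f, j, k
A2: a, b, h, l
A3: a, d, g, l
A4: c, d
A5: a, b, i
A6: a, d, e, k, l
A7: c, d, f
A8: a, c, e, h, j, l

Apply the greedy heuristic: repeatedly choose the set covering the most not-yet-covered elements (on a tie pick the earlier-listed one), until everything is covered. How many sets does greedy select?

4

Pick 1: A8 covers 6 new elements (a, c, e, h, j, l).
Pick 2: A1 covers 3 new elements (d, f, k).
Pick 3: A5 covers 2 new elements (b, i).
Pick 4: A3 covers 1 new elements (g).
Greedy uses 4 sets.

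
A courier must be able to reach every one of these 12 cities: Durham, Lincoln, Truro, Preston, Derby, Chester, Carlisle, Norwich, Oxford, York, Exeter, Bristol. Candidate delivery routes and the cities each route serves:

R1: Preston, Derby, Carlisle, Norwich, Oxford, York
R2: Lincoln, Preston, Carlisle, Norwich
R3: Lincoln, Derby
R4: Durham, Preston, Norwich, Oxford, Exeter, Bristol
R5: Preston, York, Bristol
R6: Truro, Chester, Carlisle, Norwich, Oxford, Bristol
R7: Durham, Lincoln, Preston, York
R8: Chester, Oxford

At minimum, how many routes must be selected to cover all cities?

4

R1, R2, R4, R6 together cover {Durham, Lincoln, Truro, Preston, Derby, Chester, Carlisle, Norwich, Oxford, York, Exeter, Bristol} — every city.
No 3 of the 8 routes cover everything (all 56 triples fall short), so 4 is minimum.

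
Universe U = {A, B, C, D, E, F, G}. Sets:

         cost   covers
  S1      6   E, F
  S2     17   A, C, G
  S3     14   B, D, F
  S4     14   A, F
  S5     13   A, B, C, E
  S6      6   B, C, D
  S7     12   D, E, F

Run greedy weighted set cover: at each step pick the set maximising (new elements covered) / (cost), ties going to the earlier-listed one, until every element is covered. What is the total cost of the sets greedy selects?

Pick 1: S6 adds 3 new (B, C, D) at cost 6 (ratio 3/6).
Pick 2: S1 adds 2 new (E, F) at cost 6 (ratio 2/6).
Pick 3: S2 adds 2 new (A, G) at cost 17 (ratio 2/17).
Greedy total cost: 6 + 6 + 17 = 29.

29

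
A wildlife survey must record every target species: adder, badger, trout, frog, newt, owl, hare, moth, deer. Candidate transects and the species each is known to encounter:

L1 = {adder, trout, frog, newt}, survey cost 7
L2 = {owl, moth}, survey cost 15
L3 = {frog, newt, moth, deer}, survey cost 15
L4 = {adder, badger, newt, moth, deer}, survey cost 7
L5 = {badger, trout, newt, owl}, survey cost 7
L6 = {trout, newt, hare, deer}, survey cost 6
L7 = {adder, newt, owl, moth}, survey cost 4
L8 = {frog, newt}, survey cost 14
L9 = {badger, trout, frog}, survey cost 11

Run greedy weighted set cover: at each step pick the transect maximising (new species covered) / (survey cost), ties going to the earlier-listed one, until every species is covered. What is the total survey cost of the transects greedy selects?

Pick 1: L7 adds 4 new (adder, newt, owl, moth) at survey cost 4 (ratio 4/4).
Pick 2: L6 adds 3 new (trout, hare, deer) at survey cost 6 (ratio 3/6).
Pick 3: L9 adds 2 new (badger, frog) at survey cost 11 (ratio 2/11).
Greedy total survey cost: 4 + 6 + 11 = 21.

21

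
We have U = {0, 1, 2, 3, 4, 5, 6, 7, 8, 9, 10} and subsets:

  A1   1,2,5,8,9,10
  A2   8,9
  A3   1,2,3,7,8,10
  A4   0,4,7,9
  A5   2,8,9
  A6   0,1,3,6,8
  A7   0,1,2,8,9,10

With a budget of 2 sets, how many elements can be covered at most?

9

Choosing A1, A4 covers {0, 1, 2, 4, 5, 7, 8, 9, 10} — 9 elements.
No choice of 2 sets does better; here 3, 6 are left uncovered.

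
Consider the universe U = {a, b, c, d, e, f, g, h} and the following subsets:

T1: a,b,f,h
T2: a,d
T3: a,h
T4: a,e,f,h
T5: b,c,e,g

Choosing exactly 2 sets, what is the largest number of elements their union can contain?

7

Choosing T1, T5 covers {a, b, c, e, f, g, h} — 7 elements.
No choice of 2 sets does better; here d is left uncovered.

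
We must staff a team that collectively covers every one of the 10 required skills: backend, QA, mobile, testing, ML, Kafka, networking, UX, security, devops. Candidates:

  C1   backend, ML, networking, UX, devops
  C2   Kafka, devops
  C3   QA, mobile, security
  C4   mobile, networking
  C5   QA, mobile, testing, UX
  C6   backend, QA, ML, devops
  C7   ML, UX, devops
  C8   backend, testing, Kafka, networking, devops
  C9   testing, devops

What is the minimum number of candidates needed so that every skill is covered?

3

C1, C3, C8 together cover {backend, QA, mobile, testing, ML, Kafka, networking, UX, security, devops} — every skill.
No 2 of the 9 candidates cover everything (all 36 pairs fall short), so 3 is minimum.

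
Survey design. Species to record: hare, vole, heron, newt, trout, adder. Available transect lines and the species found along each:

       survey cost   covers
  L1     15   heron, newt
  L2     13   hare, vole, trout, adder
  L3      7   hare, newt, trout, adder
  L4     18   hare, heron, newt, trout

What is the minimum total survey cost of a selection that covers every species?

28

L1, L2 cover every species at survey cost 15 + 13 = 28.
Any cover uses at least 2 transects; among all covering selections none totals below 28.
Greedy by coverage-per-survey cost would pick L3, L2, L1 for 35 — worse than the optimum 28.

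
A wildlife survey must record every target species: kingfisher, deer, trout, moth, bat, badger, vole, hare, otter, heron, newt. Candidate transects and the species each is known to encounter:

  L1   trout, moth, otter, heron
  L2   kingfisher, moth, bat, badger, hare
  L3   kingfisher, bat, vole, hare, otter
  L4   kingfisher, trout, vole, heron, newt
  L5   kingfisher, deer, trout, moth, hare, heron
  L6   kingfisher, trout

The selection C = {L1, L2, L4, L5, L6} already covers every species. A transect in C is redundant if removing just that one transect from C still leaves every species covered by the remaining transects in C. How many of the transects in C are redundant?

Drop L1: otter uncovered — not redundant.
Drop L2: bat, badger uncovered — not redundant.
Drop L4: vole, newt uncovered — not redundant.
Drop L5: deer uncovered — not redundant.
Drop L6: the rest still cover every species — redundant.
1 redundant: L6.

1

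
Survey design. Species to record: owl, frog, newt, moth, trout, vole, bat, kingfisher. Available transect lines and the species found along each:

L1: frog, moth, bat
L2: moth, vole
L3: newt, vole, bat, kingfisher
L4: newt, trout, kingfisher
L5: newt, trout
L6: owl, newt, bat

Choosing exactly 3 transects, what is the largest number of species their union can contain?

7

Choosing L1, L2, L4 covers {frog, newt, moth, trout, vole, bat, kingfisher} — 7 species.
No choice of 3 transects does better; here owl is left uncovered.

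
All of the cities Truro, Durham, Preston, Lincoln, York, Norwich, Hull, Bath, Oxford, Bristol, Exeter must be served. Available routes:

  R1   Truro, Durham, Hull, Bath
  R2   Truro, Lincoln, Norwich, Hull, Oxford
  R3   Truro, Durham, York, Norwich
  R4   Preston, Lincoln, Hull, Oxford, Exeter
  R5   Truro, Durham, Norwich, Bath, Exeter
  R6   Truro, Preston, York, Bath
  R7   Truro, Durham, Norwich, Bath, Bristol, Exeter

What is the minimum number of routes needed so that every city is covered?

R2, R6, R7 together cover {Truro, Durham, Preston, Lincoln, York, Norwich, Hull, Bath, Oxford, Bristol, Exeter} — every city.
No 2 of the 7 routes cover everything (all 21 pairs fall short), so 3 is minimum.

3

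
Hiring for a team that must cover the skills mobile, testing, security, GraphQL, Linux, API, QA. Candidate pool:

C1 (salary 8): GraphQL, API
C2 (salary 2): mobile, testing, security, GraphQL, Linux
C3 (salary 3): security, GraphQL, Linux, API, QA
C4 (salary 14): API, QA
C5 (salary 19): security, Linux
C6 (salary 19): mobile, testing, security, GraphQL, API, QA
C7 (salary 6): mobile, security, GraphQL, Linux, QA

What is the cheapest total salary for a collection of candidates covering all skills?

C2, C3 cover every skill at salary 2 + 3 = 5.
Any cover uses at least 2 candidates; among all covering selections none totals below 5.

5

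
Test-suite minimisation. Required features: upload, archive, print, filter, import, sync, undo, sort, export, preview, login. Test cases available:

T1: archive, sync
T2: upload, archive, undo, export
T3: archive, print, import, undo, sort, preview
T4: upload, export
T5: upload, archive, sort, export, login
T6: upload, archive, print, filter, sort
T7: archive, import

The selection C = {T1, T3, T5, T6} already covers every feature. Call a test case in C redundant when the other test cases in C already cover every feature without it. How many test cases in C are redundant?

Drop T1: sync uncovered — not redundant.
Drop T3: import, undo, preview uncovered — not redundant.
Drop T5: export, login uncovered — not redundant.
Drop T6: filter uncovered — not redundant.
None of the test cases in C is redundant.

0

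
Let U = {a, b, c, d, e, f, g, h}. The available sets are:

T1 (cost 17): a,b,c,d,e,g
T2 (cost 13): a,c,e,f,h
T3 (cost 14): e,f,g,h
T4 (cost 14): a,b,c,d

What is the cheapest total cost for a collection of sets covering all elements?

28

T3, T4 cover every element at cost 14 + 14 = 28.
Any cover uses at least 2 sets; among all covering selections none totals below 28.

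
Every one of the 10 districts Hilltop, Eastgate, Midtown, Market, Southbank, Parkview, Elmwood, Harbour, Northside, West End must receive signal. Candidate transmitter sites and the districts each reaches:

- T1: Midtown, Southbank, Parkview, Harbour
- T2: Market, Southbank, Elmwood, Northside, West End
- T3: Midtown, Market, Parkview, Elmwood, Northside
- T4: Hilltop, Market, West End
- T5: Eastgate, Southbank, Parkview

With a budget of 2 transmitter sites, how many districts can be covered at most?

Choosing T1, T2 covers {Midtown, Market, Southbank, Parkview, Elmwood, Harbour, Northside, West End} — 8 districts.
No choice of 2 transmitter sites does better; here Hilltop, Eastgate are left uncovered.

8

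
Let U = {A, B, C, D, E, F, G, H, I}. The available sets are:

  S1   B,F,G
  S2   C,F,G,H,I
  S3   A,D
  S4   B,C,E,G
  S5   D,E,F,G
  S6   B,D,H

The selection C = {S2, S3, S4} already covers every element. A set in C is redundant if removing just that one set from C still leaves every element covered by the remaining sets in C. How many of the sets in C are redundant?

Drop S2: F, H, I uncovered — not redundant.
Drop S3: A, D uncovered — not redundant.
Drop S4: B, E uncovered — not redundant.
None of the sets in C is redundant.

0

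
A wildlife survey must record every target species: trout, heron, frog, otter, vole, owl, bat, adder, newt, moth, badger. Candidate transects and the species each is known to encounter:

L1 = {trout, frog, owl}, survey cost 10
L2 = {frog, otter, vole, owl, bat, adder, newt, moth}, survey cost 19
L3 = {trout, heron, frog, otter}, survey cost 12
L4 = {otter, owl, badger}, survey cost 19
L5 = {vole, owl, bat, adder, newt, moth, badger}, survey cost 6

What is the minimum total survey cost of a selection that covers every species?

18

L3, L5 cover every species at survey cost 12 + 6 = 18.
Any cover uses at least 2 transects; among all covering selections none totals below 18.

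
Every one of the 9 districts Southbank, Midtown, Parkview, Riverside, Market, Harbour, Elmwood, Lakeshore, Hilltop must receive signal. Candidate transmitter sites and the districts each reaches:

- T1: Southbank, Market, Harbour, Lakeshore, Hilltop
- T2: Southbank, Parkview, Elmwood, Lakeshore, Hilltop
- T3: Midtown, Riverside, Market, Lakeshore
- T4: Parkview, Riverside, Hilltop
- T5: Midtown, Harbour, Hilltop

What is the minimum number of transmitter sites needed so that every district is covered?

3

T1, T2, T3 together cover {Southbank, Midtown, Parkview, Riverside, Market, Harbour, Elmwood, Lakeshore, Hilltop} — every district.
No 2 of the 5 transmitter sites cover everything (all 10 pairs fall short), so 3 is minimum.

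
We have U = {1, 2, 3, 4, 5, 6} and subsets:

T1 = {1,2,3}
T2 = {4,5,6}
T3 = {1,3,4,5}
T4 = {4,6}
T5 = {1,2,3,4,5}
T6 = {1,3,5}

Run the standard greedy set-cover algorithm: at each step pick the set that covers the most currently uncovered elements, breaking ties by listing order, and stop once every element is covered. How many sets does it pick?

2

Pick 1: T5 covers 5 new elements (1, 2, 3, 4, 5).
Pick 2: T2 covers 1 new elements (6).
Greedy uses 2 sets.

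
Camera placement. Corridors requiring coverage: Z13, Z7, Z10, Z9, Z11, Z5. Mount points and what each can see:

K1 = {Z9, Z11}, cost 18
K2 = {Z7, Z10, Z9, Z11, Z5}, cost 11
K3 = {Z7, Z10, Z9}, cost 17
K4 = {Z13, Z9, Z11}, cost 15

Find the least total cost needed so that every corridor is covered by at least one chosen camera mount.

26

K2, K4 cover every corridor at cost 11 + 15 = 26.
Any cover uses at least 2 camera mounts; among all covering selections none totals below 26.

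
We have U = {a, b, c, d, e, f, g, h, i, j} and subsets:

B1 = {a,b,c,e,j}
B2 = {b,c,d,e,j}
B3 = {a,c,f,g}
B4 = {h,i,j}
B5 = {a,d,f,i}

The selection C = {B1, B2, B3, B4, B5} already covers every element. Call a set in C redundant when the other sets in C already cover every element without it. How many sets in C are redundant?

3

Drop B1: the rest still cover every element — redundant.
Drop B2: the rest still cover every element — redundant.
Drop B3: g uncovered — not redundant.
Drop B4: h uncovered — not redundant.
Drop B5: the rest still cover every element — redundant.
3 redundant: B1, B2, B5.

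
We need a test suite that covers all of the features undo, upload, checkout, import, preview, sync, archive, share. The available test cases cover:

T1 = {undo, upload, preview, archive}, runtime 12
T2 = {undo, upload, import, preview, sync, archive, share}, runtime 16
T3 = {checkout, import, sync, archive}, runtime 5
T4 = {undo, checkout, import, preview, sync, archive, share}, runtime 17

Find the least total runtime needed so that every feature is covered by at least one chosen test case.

T2, T3 cover every feature at runtime 16 + 5 = 21.
Any cover uses at least 2 test cases; among all covering selections none totals below 21.

21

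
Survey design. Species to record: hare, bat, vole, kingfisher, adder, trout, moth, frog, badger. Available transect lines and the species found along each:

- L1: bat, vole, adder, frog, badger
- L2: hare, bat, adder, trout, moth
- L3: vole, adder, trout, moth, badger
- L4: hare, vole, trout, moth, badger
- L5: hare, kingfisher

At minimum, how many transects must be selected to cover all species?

L1, L2, L5 together cover {hare, bat, vole, kingfisher, adder, trout, moth, frog, badger} — every species.
No 2 of the 5 transects cover everything (all 10 pairs fall short), so 3 is minimum.

3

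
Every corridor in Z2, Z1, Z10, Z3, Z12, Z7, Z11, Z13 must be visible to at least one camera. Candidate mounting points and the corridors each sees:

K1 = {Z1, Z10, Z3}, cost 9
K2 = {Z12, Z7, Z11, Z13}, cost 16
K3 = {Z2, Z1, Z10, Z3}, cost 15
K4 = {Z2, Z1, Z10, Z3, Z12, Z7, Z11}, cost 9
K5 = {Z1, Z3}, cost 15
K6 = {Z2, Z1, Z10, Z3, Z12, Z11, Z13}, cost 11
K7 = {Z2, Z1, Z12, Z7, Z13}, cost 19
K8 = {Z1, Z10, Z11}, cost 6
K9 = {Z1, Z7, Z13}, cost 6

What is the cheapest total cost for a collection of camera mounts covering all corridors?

15

K4, K9 cover every corridor at cost 9 + 6 = 15.
Any cover uses at least 2 camera mounts; among all covering selections none totals below 15.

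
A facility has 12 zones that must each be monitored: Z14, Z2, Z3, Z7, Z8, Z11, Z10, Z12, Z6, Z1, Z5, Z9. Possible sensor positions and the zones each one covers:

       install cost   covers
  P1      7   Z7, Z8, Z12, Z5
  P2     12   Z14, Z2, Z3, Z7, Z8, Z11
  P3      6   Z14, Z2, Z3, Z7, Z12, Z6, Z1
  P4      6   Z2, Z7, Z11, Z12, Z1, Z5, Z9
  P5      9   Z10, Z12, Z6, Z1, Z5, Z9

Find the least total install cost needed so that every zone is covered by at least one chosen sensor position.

P2, P5 cover every zone at install cost 12 + 9 = 21.
Any cover uses at least 2 sensor positions; among all covering selections none totals below 21.
Greedy by coverage-per-install cost would pick P3, P4, P1, P5 for 28 — worse than the optimum 21.

21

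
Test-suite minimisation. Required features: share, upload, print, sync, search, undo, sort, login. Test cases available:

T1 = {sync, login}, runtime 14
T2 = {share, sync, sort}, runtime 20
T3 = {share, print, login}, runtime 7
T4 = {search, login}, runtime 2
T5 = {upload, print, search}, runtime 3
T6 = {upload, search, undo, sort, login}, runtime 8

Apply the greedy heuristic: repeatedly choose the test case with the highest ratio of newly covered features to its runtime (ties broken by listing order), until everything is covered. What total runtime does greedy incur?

Pick 1: T4 adds 2 new (search, login) at runtime 2 (ratio 2/2).
Pick 2: T5 adds 2 new (upload, print) at runtime 3 (ratio 2/3).
Pick 3: T6 adds 2 new (undo, sort) at runtime 8 (ratio 2/8).
Pick 4: T3 adds 1 new (share) at runtime 7 (ratio 1/7).
Pick 5: T1 adds 1 new (sync) at runtime 14 (ratio 1/14).
Greedy total runtime: 2 + 3 + 8 + 7 + 14 = 34. (The true optimum is 29, so greedy overshoots here.)

34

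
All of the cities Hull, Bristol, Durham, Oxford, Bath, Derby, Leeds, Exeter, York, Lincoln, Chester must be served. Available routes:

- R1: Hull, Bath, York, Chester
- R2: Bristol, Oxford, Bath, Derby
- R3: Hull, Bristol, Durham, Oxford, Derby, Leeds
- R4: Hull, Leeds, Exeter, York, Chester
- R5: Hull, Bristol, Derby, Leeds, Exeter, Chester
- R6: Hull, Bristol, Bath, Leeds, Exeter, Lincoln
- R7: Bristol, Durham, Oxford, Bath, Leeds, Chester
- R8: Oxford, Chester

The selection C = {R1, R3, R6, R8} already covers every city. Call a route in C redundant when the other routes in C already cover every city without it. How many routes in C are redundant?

1

Drop R1: York uncovered — not redundant.
Drop R3: Durham, Derby uncovered — not redundant.
Drop R6: Exeter, Lincoln uncovered — not redundant.
Drop R8: the rest still cover every city — redundant.
1 redundant: R8.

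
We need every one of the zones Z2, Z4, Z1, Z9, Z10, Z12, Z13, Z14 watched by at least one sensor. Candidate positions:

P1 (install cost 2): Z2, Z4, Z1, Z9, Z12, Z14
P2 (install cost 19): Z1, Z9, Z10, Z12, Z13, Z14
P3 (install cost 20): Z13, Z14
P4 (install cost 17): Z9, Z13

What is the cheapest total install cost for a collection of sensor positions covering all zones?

21

P1, P2 cover every zone at install cost 2 + 19 = 21.
Any cover uses at least 2 sensor positions; among all covering selections none totals below 21.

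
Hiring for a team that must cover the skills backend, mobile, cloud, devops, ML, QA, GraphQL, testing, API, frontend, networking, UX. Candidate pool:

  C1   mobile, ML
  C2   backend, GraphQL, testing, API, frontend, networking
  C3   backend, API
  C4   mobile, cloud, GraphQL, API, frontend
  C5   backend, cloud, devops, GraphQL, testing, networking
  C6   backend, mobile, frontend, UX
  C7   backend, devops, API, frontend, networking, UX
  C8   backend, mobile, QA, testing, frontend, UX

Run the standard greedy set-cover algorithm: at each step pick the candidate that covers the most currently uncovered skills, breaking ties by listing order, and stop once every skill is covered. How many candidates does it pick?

4

Pick 1: C2 covers 6 new skills (backend, GraphQL, testing, API, frontend, networking).
Pick 2: C8 covers 3 new skills (mobile, QA, UX).
Pick 3: C5 covers 2 new skills (cloud, devops).
Pick 4: C1 covers 1 new skills (ML).
Greedy uses 4 candidates.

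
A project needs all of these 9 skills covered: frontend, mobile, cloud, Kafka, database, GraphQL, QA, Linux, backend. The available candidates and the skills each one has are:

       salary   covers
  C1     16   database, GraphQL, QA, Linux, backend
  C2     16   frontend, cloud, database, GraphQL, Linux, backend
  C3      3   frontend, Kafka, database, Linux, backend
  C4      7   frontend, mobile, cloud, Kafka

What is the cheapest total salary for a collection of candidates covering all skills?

C1, C4 cover every skill at salary 16 + 7 = 23.
Any cover uses at least 2 candidates; among all covering selections none totals below 23.

23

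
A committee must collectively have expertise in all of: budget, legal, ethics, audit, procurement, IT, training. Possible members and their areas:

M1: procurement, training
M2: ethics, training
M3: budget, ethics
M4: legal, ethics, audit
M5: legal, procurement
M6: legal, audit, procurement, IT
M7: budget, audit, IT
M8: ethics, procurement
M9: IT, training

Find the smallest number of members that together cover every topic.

M1, M3, M6 together cover {budget, legal, ethics, audit, procurement, IT, training} — every topic.
No 2 of the 9 members cover everything (all 36 pairs fall short), so 3 is minimum.

3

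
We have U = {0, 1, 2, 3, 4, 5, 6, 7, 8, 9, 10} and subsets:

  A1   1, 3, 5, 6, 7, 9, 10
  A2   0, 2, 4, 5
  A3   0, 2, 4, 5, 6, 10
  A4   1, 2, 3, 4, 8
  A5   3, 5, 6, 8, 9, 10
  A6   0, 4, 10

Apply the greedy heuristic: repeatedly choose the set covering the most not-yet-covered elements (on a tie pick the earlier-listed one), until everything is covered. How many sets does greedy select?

Pick 1: A1 covers 7 new elements (1, 3, 5, 6, 7, 9, 10).
Pick 2: A2 covers 3 new elements (0, 2, 4).
Pick 3: A4 covers 1 new elements (8).
Greedy uses 3 sets.

3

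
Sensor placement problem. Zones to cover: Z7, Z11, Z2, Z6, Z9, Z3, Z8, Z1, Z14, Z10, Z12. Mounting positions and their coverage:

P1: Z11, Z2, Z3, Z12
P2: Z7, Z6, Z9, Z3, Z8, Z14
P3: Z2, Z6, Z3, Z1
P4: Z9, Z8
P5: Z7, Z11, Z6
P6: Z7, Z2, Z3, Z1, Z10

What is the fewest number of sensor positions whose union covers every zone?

P1, P2, P6 together cover {Z7, Z11, Z2, Z6, Z9, Z3, Z8, Z1, Z14, Z10, Z12} — every zone.
No 2 of the 6 sensor positions cover everything (all 15 pairs fall short), so 3 is minimum.

3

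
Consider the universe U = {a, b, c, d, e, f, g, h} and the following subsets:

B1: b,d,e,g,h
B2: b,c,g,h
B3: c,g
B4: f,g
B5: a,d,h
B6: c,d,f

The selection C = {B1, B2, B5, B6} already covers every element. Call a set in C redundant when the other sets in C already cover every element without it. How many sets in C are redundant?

1

Drop B1: e uncovered — not redundant.
Drop B2: the rest still cover every element — redundant.
Drop B5: a uncovered — not redundant.
Drop B6: f uncovered — not redundant.
1 redundant: B2.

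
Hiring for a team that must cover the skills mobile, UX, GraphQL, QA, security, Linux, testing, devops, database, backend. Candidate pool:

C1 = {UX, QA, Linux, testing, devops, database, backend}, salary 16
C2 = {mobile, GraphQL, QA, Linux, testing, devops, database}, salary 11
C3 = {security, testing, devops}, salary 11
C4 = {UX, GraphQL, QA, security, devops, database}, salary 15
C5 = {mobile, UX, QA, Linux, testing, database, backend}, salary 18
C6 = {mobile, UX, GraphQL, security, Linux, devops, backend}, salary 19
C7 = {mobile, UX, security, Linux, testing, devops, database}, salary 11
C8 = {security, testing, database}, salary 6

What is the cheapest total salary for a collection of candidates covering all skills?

C2, C6 cover every skill at salary 11 + 19 = 30.
Any cover uses at least 2 candidates; among all covering selections none totals below 30.
Greedy by coverage-per-salary would pick C2, C7, C1 for 38 — worse than the optimum 30.

30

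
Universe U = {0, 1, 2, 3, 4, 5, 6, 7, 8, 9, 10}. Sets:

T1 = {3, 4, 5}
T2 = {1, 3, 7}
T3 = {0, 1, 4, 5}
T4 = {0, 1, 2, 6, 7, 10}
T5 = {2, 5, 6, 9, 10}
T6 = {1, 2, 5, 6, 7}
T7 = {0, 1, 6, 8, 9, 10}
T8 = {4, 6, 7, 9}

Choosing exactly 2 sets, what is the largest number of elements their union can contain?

9

Choosing T1, T4 covers {0, 1, 2, 3, 4, 5, 6, 7, 10} — 9 elements.
No choice of 2 sets does better; here 8, 9 are left uncovered.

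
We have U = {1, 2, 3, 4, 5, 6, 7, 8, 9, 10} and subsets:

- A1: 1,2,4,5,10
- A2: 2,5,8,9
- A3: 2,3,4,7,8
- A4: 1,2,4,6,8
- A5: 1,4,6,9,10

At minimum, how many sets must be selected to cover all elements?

A1, A3, A5 together cover {1, 2, 3, 4, 5, 6, 7, 8, 9, 10} — every element.
No 2 of the 5 sets cover everything (all 10 pairs fall short), so 3 is minimum.

3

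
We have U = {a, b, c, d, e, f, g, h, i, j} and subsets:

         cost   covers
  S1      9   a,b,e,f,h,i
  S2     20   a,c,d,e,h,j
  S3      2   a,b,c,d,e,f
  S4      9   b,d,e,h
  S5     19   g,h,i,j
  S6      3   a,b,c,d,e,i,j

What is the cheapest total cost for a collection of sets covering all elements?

S3, S5 cover every element at cost 2 + 19 = 21.
Any cover uses at least 2 sets; among all covering selections none totals below 21.
Greedy by coverage-per-cost would pick S3, S6, S1, S5 for 33 — worse than the optimum 21.

21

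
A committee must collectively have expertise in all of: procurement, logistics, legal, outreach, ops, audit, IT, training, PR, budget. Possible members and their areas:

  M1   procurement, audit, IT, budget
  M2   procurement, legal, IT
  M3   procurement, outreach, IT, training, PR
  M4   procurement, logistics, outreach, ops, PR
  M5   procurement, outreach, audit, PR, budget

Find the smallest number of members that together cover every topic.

M1, M2, M3, M4 together cover {procurement, logistics, legal, outreach, ops, audit, IT, training, PR, budget} — every topic.
No 3 of the 5 members cover everything (all 10 triples fall short), so 4 is minimum.

4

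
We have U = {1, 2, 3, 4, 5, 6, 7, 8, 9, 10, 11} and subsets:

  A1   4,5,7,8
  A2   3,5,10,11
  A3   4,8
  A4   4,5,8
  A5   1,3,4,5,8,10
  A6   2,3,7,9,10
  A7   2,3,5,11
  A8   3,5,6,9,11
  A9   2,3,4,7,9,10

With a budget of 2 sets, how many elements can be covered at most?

Choosing A5, A6 covers {1, 2, 3, 4, 5, 7, 8, 9, 10} — 9 elements.
No choice of 2 sets does better; here 6, 11 are left uncovered.

9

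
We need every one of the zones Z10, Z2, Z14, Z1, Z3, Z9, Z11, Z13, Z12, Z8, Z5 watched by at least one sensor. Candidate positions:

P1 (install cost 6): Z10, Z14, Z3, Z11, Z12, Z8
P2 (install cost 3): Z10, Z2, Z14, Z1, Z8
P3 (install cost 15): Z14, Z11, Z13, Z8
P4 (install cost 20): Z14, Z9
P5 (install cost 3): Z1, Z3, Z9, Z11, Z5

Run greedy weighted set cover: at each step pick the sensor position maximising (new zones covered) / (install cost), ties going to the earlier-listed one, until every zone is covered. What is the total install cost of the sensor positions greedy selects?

27

Pick 1: P2 adds 5 new (Z10, Z2, Z14, Z1, Z8) at install cost 3 (ratio 5/3).
Pick 2: P5 adds 4 new (Z3, Z9, Z11, Z5) at install cost 3 (ratio 4/3).
Pick 3: P1 adds 1 new (Z12) at install cost 6 (ratio 1/6).
Pick 4: P3 adds 1 new (Z13) at install cost 15 (ratio 1/15).
Greedy total install cost: 3 + 3 + 6 + 15 = 27.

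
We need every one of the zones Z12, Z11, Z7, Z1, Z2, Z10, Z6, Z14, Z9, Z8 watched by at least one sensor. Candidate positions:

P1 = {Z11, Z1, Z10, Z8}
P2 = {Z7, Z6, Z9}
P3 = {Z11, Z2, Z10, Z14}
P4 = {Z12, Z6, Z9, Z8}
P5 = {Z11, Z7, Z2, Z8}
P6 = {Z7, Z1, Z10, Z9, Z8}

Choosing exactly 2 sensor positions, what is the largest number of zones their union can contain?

Choosing P3, P4 covers {Z12, Z11, Z2, Z10, Z6, Z14, Z9, Z8} — 8 zones.
No choice of 2 sensor positions does better; here Z7, Z1 are left uncovered.

8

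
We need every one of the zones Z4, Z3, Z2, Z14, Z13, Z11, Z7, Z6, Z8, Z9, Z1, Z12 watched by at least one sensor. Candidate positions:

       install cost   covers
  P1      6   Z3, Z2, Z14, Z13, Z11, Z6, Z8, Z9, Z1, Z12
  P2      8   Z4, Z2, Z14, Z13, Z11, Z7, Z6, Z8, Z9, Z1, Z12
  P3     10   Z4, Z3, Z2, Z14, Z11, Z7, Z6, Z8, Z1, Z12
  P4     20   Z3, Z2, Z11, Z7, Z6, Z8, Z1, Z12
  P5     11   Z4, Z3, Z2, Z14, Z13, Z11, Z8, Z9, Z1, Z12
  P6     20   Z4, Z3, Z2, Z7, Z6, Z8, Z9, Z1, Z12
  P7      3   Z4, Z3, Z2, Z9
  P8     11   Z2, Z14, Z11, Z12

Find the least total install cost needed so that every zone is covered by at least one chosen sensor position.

P2, P7 cover every zone at install cost 8 + 3 = 11.
Any cover uses at least 2 sensor positions; among all covering selections none totals below 11.
Greedy by coverage-per-install cost would pick P1, P7, P2 for 17 — worse than the optimum 11.

11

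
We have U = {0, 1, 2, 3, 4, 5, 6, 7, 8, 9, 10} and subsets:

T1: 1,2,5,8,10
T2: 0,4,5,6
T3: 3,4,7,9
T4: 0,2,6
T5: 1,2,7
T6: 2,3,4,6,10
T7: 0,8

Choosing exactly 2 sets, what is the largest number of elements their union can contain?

9

Choosing T1, T3 covers {1, 2, 3, 4, 5, 7, 8, 9, 10} — 9 elements.
No choice of 2 sets does better; here 0, 6 are left uncovered.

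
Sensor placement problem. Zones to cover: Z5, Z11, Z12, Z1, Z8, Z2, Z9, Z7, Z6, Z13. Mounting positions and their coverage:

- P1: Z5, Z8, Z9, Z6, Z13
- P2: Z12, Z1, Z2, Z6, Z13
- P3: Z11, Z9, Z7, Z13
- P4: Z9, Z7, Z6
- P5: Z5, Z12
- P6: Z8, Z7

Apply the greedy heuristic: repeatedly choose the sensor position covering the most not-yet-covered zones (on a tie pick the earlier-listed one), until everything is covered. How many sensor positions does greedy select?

3

Pick 1: P1 covers 5 new zones (Z5, Z8, Z9, Z6, Z13).
Pick 2: P2 covers 3 new zones (Z12, Z1, Z2).
Pick 3: P3 covers 2 new zones (Z11, Z7).
Greedy uses 3 sensor positions.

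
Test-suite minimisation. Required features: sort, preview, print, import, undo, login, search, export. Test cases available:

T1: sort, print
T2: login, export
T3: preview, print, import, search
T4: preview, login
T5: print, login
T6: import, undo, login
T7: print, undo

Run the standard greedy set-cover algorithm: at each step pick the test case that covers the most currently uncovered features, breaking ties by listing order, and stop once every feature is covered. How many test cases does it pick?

Pick 1: T3 covers 4 new features (preview, print, import, search).
Pick 2: T2 covers 2 new features (login, export).
Pick 3: T1 covers 1 new features (sort).
Pick 4: T6 covers 1 new features (undo).
Greedy uses 4 test cases.

4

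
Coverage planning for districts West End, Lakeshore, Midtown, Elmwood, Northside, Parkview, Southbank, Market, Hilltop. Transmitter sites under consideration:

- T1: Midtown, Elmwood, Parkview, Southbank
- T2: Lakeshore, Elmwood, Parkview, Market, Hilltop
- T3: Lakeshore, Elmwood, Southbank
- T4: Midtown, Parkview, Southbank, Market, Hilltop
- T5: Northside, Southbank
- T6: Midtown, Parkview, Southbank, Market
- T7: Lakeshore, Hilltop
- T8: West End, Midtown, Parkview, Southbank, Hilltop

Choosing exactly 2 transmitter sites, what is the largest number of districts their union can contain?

Choosing T2, T8 covers {West End, Lakeshore, Midtown, Elmwood, Parkview, Southbank, Market, Hilltop} — 8 districts.
No choice of 2 transmitter sites does better; here Northside is left uncovered.

8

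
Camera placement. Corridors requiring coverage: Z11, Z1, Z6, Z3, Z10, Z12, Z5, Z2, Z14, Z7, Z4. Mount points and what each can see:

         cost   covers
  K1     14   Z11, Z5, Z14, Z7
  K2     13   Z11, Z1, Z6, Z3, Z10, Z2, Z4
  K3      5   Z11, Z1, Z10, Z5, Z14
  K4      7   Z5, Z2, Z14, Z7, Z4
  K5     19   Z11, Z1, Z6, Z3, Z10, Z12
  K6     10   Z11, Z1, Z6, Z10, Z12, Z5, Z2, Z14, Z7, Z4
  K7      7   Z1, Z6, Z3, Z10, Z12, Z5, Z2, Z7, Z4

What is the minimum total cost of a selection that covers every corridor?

K3, K7 cover every corridor at cost 5 + 7 = 12.
Any cover uses at least 2 camera mounts; among all covering selections none totals below 12.

12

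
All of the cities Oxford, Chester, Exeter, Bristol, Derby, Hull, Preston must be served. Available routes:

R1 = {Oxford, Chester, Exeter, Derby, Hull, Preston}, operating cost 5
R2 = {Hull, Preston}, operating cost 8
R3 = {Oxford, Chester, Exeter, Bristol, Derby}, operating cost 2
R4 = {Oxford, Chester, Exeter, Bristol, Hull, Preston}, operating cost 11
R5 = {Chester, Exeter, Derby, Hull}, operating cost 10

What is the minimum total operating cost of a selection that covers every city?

R1, R3 cover every city at operating cost 5 + 2 = 7.
Any cover uses at least 2 routes; among all covering selections none totals below 7.

7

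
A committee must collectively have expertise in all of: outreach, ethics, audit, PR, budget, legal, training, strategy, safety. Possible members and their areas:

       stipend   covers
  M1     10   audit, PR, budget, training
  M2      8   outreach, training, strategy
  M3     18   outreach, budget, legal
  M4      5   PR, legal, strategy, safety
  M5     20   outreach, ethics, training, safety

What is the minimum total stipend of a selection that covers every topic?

M1, M4, M5 cover every topic at stipend 10 + 5 + 20 = 35.
Any cover uses at least 3 members; among all covering selections none totals below 35.

35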